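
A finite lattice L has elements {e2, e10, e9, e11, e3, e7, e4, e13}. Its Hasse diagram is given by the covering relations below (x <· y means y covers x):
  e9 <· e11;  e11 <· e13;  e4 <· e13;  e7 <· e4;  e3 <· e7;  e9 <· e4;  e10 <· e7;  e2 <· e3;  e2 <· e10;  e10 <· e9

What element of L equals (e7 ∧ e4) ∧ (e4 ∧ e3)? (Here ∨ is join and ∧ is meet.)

e3

e7 ∧ e4 = e7
e4 ∧ e3 = e3
e7 ∧ e3 = e3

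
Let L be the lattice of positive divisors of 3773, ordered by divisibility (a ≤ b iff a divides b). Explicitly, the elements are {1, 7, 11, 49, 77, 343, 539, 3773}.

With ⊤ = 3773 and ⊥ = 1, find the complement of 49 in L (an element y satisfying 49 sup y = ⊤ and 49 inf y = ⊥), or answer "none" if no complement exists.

none

For every candidate y, either 49 ∨ y ≠ 3773 or 49 ∧ y ≠ 1; no complement exists.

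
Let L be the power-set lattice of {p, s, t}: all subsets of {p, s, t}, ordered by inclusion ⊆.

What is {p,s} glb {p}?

Under ⊆, meet is intersection: {p,s} ∩ {p} = {p}.

{p}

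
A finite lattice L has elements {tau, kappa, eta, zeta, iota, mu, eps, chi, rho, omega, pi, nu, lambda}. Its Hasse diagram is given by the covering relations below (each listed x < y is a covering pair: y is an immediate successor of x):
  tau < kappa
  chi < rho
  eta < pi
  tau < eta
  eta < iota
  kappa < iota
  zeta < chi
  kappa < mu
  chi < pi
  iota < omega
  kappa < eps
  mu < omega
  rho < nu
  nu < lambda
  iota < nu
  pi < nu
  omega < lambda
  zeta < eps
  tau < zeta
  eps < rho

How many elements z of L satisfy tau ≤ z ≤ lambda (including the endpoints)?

The interval [tau, lambda] = {chi, eps, eta, iota, kappa, lambda, mu, nu, omega, pi, rho, tau, zeta}, which has 13 elements.

13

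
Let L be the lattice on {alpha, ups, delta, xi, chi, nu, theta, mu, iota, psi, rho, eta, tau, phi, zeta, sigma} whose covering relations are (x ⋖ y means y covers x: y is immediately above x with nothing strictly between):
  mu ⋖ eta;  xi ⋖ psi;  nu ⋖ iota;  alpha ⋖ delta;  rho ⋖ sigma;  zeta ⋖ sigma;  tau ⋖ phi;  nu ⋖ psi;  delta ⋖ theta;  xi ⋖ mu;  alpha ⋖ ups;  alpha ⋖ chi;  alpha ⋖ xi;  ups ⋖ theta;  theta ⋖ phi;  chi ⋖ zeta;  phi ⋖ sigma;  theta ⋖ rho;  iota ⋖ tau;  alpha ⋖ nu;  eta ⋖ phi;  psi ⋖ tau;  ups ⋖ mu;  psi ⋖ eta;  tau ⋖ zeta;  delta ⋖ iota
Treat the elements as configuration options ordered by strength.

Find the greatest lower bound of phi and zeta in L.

tau

Common lower bounds of {phi, zeta}: alpha, delta, iota, nu, psi, tau, xi.
The greatest among these is tau.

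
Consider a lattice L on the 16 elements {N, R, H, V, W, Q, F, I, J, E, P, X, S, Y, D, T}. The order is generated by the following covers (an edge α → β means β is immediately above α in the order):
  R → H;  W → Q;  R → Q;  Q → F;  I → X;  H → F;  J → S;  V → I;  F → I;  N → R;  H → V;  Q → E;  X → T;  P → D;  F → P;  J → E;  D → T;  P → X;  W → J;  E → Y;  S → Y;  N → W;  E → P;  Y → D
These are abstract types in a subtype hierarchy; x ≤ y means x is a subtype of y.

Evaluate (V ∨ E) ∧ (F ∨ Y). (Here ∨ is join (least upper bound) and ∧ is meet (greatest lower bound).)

P

V ∨ E = X
F ∨ Y = D
X ∧ D = P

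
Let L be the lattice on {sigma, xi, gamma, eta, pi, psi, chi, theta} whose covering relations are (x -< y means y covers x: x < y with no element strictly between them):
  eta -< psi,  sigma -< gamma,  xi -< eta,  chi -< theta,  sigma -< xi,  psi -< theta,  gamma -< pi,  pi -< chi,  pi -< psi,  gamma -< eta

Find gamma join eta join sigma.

Common upper bounds of {gamma, eta, sigma}: eta, psi, theta.
The least among these is eta.

eta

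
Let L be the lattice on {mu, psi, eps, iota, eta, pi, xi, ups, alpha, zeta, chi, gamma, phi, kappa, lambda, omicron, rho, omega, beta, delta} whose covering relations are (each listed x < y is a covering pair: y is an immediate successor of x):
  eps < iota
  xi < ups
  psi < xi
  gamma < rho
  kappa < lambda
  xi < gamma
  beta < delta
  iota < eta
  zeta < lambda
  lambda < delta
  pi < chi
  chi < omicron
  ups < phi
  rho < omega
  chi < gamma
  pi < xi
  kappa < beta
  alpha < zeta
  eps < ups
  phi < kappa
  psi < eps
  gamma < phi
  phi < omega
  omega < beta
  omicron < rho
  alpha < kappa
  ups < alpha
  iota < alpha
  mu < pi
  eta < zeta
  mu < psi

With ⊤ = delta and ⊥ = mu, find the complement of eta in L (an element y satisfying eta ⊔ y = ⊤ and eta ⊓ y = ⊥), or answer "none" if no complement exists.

omicron

Need y with eta ∨ y = delta and eta ∧ y = mu.
Checking each element gives: omicron.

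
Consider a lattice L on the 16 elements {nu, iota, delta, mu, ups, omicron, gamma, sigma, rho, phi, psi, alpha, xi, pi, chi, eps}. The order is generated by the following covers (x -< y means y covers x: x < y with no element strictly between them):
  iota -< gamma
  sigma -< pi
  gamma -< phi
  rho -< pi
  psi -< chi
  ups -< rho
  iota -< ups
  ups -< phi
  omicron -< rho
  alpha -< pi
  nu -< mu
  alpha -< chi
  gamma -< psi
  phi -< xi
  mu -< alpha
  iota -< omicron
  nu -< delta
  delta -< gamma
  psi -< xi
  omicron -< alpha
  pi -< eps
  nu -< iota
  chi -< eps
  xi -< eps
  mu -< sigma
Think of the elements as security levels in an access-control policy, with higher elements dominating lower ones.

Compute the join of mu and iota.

alpha

Common upper bounds of {mu, iota}: alpha, chi, eps, pi.
The least among these is alpha.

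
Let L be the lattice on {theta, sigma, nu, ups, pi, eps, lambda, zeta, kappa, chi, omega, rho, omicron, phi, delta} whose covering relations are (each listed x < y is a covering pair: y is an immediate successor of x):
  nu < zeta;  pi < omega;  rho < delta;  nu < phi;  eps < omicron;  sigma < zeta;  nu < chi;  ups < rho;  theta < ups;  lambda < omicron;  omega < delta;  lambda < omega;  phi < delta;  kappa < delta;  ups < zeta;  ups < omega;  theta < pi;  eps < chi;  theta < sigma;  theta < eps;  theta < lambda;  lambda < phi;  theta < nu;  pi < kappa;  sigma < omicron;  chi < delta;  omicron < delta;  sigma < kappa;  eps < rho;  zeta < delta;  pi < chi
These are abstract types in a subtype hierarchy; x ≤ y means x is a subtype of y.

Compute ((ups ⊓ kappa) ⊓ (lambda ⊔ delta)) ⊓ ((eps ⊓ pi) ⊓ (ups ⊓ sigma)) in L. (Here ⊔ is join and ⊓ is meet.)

ups ∧ kappa = theta
lambda ∨ delta = delta
theta ∧ delta = theta
eps ∧ pi = theta
ups ∧ sigma = theta
theta ∧ theta = theta
theta ∧ theta = theta

theta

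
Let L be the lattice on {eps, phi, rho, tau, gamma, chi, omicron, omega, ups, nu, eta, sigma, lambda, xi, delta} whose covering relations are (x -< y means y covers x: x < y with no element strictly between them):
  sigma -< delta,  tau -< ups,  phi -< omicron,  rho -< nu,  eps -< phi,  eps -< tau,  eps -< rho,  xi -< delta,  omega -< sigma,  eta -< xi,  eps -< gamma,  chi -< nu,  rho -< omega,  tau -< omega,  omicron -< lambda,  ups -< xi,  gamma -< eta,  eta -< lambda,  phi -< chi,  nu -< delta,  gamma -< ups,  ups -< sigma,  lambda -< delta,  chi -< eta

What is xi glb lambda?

eta

Common lower bounds of {xi, lambda}: chi, eps, eta, gamma, phi.
The greatest among these is eta.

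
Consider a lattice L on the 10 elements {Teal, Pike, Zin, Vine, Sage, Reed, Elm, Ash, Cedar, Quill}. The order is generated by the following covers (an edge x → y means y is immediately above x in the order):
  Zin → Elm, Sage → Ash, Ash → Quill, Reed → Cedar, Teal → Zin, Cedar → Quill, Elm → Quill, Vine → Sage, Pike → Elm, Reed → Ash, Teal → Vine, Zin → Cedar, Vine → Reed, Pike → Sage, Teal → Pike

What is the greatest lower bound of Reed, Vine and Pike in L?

Common lower bounds of {Reed, Vine, Pike}: Teal.
The greatest among these is Teal.

Teal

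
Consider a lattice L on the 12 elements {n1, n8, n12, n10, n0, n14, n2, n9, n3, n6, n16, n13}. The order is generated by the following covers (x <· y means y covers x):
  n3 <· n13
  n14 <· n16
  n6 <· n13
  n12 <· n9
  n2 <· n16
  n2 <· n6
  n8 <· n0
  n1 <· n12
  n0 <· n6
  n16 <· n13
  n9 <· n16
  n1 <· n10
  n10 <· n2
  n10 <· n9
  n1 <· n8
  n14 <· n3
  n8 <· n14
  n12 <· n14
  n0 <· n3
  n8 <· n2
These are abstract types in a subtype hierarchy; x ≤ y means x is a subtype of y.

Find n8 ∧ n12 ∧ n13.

n1

Common lower bounds of {n8, n12, n13}: n1.
The greatest among these is n1.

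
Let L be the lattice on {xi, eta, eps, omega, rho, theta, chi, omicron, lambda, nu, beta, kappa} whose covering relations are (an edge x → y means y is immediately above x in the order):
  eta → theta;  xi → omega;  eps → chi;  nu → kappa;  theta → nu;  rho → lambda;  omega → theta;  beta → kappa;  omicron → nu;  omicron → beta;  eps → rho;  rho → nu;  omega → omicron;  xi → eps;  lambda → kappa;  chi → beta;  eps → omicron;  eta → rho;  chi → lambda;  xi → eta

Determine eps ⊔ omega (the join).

omicron

Common upper bounds of {eps, omega}: beta, kappa, nu, omicron.
The least among these is omicron.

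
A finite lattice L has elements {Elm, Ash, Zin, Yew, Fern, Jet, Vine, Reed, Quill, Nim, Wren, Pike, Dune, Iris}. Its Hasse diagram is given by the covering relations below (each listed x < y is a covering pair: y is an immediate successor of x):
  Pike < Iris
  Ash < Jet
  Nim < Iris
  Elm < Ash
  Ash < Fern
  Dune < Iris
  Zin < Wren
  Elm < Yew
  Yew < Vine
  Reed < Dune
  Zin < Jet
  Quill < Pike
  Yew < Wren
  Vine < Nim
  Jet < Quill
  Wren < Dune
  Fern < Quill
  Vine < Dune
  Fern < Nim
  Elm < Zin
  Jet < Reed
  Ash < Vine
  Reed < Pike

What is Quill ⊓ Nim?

Common lower bounds of {Quill, Nim}: Ash, Elm, Fern.
The greatest among these is Fern.

Fern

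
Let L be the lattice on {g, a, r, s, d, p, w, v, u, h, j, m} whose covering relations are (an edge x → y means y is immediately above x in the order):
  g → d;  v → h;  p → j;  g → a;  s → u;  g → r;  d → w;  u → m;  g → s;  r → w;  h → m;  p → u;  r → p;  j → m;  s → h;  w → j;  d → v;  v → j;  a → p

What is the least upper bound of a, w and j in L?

j

Common upper bounds of {a, w, j}: j, m.
The least among these is j.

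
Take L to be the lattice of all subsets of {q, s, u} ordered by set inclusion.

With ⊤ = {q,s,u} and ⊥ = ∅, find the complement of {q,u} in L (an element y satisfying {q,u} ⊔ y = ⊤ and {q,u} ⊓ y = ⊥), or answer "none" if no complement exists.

Need y with {q,u} ∨ y = {q,s,u} and {q,u} ∧ y = ∅.
Checking each element gives: {s}.

{s}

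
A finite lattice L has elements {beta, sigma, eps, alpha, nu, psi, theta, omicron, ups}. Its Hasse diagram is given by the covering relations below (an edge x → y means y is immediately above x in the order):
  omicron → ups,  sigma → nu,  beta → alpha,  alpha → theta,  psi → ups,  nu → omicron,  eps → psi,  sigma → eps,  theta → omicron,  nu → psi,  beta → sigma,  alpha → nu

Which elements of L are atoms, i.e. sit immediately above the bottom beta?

The atoms are exactly the elements that cover beta: alpha, sigma.

alpha, sigma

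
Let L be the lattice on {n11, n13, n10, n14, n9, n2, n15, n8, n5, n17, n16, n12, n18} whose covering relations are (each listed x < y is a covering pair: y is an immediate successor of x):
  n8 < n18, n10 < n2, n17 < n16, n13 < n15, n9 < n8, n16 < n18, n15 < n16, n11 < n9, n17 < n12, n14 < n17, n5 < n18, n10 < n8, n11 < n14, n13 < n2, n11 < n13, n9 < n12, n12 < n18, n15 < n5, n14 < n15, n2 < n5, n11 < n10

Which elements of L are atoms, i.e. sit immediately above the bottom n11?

The atoms are exactly the elements that cover n11: n10, n13, n14, n9.

n10, n13, n14, n9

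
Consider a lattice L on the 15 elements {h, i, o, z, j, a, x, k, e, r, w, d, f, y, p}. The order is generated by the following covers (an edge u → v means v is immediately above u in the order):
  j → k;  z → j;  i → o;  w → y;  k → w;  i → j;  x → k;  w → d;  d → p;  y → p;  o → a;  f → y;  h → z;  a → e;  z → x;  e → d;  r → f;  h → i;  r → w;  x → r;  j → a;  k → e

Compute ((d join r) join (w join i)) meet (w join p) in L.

d ∨ r = d
w ∨ i = w
d ∨ w = d
w ∨ p = p
d ∧ p = d

d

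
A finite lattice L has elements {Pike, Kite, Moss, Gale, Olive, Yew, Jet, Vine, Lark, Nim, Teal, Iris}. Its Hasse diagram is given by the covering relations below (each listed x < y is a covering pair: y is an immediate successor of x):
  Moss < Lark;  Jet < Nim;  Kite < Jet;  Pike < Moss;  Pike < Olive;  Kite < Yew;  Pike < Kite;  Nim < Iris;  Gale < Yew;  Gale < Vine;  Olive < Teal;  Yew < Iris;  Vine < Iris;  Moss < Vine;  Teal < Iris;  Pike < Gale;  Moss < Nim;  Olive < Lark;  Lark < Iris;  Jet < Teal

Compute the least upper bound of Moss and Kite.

Common upper bounds of {Moss, Kite}: Iris, Nim.
The least among these is Nim.

Nim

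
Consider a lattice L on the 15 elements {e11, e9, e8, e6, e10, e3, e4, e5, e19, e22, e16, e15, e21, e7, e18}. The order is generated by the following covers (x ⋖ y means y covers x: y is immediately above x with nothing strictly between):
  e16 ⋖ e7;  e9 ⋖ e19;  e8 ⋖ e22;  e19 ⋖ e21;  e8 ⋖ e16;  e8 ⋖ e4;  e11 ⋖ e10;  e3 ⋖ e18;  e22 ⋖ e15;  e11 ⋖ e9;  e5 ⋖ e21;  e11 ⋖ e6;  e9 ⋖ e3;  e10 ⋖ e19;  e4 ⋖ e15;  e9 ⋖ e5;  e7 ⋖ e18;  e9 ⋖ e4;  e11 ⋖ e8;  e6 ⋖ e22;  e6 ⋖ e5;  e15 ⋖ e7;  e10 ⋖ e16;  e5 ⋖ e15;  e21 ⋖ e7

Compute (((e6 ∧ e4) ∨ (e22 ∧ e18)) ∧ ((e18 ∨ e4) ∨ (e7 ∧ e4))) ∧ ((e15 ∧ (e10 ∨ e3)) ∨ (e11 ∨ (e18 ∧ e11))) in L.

e6 ∧ e4 = e11
e22 ∧ e18 = e22
e11 ∨ e22 = e22
e18 ∨ e4 = e18
e7 ∧ e4 = e4
e18 ∨ e4 = e18
e22 ∧ e18 = e22
e10 ∨ e3 = e18
e15 ∧ e18 = e15
e18 ∧ e11 = e11
e11 ∨ e11 = e11
e15 ∨ e11 = e15
e22 ∧ e15 = e22

e22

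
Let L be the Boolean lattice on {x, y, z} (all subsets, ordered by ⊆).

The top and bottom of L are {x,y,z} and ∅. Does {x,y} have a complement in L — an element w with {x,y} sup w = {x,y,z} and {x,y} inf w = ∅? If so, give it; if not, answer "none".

Need w with {x,y} ∨ w = {x,y,z} and {x,y} ∧ w = ∅.
Checking each element gives: {z}.

{z}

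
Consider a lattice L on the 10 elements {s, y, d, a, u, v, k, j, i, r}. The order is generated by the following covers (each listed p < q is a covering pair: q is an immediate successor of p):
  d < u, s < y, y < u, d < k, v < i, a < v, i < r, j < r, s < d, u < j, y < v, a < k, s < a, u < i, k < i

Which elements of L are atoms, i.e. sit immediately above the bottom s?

The atoms are exactly the elements that cover s: a, d, y.

a, d, y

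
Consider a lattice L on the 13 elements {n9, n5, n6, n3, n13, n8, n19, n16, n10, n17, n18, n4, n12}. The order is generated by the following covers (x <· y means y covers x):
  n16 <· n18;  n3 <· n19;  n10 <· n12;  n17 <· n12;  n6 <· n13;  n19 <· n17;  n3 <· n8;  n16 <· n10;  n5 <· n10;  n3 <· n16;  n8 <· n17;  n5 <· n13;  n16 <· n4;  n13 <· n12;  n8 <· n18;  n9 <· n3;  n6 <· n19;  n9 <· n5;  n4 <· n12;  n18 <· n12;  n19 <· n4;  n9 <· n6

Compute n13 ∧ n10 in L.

n5

n13 ∧ n10 = n5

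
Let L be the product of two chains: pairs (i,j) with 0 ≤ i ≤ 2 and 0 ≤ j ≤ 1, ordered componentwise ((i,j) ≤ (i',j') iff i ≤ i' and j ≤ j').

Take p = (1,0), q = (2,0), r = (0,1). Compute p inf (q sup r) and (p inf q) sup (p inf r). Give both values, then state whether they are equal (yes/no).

q sup r = (2,1), so p inf (q sup r) = (1,0) inf (2,1) = (1,0).
p inf q = (1,0) and p inf r = (0,0), so (p inf q) sup (p inf r) = (1,0) sup (0,0) = (1,0).
Equal: yes.

(1,0); (1,0); yes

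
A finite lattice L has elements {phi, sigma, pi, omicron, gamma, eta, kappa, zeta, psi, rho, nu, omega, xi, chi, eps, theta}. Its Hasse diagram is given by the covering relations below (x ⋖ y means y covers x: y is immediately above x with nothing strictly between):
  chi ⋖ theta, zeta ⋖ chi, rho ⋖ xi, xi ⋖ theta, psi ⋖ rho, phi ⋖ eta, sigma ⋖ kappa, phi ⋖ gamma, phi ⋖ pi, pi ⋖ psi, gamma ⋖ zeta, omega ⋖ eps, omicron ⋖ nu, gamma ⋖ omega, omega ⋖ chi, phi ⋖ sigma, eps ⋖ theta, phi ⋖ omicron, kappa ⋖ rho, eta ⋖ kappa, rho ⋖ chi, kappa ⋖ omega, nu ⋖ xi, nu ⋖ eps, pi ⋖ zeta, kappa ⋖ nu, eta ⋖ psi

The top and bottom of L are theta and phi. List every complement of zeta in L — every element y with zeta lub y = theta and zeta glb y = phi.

nu, omicron

Need y with zeta ∨ y = theta and zeta ∧ y = phi.
Checking each element gives: nu, omicron.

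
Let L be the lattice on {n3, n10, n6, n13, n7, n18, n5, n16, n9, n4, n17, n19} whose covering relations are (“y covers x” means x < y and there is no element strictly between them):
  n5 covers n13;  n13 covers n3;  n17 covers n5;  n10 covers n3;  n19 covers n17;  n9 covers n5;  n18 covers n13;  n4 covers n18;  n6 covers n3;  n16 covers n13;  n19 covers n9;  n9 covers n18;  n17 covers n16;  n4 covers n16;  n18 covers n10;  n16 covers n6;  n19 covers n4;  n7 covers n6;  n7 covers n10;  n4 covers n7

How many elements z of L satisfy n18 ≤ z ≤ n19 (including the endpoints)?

4

The interval [n18, n19] = {n18, n19, n4, n9}, which has 4 elements.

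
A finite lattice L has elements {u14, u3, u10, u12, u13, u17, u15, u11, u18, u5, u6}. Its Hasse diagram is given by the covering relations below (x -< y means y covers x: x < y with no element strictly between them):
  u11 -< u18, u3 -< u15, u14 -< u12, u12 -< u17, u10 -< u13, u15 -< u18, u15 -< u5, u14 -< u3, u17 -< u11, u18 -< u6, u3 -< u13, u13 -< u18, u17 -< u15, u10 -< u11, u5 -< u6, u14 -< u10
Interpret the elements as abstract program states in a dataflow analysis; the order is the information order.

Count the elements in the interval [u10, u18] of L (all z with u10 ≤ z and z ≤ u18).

4

The interval [u10, u18] = {u10, u11, u13, u18}, which has 4 elements.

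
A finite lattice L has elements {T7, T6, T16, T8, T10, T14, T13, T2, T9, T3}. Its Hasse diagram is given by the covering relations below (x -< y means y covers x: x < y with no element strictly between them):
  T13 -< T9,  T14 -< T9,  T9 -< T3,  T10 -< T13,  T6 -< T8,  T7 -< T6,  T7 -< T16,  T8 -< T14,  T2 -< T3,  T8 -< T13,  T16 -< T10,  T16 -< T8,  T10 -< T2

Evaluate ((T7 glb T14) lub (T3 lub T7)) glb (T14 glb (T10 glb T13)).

T16

T7 ∧ T14 = T7
T3 ∨ T7 = T3
T7 ∨ T3 = T3
T10 ∧ T13 = T10
T14 ∧ T10 = T16
T3 ∧ T16 = T16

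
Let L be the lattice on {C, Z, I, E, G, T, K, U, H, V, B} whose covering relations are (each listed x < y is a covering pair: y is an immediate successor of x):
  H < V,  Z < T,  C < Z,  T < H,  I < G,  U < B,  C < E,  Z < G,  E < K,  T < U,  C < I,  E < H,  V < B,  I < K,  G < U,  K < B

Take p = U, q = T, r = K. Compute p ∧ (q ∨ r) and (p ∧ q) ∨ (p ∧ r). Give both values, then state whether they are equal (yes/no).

q ∨ r = B, so p ∧ (q ∨ r) = U ∧ B = U.
p ∧ q = T and p ∧ r = I, so (p ∧ q) ∨ (p ∧ r) = T ∨ I = U.
Equal: yes.

U; U; yes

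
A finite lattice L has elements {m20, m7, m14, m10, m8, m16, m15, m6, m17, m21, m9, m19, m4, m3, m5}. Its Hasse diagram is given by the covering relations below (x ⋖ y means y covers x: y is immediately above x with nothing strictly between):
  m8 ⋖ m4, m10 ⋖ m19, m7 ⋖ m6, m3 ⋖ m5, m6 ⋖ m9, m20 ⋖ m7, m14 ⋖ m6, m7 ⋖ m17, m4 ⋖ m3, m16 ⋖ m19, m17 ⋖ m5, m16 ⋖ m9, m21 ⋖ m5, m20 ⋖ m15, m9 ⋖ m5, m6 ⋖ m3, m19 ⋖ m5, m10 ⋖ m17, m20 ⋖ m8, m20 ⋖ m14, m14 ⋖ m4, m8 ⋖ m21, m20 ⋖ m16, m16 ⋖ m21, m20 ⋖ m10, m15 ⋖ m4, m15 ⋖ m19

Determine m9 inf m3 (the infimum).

m6

Common lower bounds of {m9, m3}: m14, m20, m6, m7.
The greatest among these is m6.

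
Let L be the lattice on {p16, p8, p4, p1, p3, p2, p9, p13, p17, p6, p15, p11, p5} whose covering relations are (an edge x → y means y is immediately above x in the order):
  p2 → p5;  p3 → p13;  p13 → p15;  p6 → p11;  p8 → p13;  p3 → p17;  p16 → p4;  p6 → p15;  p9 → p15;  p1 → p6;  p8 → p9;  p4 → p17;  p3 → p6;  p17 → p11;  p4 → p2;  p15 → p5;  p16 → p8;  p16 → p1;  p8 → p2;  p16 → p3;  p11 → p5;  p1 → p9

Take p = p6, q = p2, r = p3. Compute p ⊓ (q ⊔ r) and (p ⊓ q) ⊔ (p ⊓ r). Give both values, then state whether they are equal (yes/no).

p6; p3; no

q ⊔ r = p5, so p ⊓ (q ⊔ r) = p6 ⊓ p5 = p6.
p ⊓ q = p16 and p ⊓ r = p3, so (p ⊓ q) ⊔ (p ⊓ r) = p16 ⊔ p3 = p3.
Equal: no.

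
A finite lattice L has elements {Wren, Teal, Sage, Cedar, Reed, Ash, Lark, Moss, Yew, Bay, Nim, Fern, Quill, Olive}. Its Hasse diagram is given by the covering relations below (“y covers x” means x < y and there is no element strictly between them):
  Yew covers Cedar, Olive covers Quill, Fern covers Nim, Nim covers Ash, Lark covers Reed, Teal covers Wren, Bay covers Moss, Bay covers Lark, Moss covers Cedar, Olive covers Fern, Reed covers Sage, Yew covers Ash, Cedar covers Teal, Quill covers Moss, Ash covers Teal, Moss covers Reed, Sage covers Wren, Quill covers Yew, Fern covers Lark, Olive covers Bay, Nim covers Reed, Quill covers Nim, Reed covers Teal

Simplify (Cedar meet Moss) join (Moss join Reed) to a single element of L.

Moss

Cedar ∧ Moss = Cedar
Moss ∨ Reed = Moss
Cedar ∨ Moss = Moss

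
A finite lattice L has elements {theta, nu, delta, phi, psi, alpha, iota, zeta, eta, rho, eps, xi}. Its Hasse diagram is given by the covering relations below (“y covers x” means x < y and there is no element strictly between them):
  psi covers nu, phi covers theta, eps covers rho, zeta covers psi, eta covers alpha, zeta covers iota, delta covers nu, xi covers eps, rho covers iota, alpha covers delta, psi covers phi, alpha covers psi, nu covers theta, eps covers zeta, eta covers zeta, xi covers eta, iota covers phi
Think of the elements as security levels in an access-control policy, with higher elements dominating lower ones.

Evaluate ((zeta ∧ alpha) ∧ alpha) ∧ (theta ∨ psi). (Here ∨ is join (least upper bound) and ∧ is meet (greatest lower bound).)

psi

zeta ∧ alpha = psi
psi ∧ alpha = psi
theta ∨ psi = psi
psi ∧ psi = psi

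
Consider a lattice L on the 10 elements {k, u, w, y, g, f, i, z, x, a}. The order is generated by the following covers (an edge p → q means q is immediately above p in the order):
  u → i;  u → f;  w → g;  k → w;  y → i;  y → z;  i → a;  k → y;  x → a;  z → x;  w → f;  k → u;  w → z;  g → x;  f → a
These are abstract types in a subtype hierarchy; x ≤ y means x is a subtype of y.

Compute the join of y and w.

z

Common upper bounds of {y, w}: a, x, z.
The least among these is z.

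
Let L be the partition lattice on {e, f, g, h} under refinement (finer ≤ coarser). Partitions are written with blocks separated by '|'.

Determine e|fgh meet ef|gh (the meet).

e|f|gh

Common lower bounds of {e|fgh, ef|gh}: e|f|gh, e|f|g|h.
The greatest among these is e|f|gh.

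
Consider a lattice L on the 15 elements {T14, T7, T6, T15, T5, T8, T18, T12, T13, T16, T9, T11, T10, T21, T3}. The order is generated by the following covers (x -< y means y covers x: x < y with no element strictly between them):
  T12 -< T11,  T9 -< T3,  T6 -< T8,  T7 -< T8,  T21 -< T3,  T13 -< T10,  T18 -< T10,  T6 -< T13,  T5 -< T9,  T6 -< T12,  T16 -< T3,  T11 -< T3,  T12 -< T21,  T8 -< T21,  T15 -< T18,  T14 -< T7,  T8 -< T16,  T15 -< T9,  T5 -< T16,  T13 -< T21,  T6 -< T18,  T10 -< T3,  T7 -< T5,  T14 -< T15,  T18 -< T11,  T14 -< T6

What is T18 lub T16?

T3

Common upper bounds of {T18, T16}: T3.
The least among these is T3.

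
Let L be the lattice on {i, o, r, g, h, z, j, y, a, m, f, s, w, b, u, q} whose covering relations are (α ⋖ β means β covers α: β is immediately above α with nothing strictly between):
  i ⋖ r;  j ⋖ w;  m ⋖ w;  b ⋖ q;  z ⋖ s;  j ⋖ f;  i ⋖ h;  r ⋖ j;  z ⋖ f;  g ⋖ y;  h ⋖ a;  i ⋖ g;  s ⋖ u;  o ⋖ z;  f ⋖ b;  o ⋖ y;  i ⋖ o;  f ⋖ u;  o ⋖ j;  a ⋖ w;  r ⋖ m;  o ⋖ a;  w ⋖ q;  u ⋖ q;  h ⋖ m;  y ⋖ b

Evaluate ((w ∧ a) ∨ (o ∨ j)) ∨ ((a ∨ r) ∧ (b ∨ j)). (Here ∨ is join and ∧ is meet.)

w ∧ a = a
o ∨ j = j
a ∨ j = w
a ∨ r = w
b ∨ j = b
w ∧ b = j
w ∨ j = w

w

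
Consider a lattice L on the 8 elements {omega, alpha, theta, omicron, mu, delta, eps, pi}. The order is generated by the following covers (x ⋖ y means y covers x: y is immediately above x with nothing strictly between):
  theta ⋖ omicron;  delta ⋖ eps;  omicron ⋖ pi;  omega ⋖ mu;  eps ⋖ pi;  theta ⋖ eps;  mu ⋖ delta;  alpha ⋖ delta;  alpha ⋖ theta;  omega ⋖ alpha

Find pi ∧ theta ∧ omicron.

Common lower bounds of {pi, theta, omicron}: alpha, omega, theta.
The greatest among these is theta.

theta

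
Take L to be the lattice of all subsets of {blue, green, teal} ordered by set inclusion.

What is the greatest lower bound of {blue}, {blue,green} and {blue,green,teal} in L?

Under ⊆, meet is intersection: {blue} ∩ {blue,green} ∩ {blue,green,teal} = {blue}.

{blue}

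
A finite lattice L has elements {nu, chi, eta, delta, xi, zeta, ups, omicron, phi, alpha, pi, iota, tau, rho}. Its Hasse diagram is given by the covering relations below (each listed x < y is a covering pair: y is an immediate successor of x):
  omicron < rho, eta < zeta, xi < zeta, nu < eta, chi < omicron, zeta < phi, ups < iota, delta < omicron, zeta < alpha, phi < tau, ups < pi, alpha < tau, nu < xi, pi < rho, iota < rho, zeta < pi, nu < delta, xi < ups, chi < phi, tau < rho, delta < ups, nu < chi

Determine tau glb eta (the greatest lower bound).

Common lower bounds of {tau, eta}: eta, nu.
The greatest among these is eta.

eta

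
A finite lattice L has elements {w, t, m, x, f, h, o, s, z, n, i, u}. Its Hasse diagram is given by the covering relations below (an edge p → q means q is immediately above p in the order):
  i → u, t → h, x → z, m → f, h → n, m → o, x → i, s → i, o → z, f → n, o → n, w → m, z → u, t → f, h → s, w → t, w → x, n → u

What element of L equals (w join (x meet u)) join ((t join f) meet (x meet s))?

x

x ∧ u = x
w ∨ x = x
t ∨ f = f
x ∧ s = w
f ∧ w = w
x ∨ w = x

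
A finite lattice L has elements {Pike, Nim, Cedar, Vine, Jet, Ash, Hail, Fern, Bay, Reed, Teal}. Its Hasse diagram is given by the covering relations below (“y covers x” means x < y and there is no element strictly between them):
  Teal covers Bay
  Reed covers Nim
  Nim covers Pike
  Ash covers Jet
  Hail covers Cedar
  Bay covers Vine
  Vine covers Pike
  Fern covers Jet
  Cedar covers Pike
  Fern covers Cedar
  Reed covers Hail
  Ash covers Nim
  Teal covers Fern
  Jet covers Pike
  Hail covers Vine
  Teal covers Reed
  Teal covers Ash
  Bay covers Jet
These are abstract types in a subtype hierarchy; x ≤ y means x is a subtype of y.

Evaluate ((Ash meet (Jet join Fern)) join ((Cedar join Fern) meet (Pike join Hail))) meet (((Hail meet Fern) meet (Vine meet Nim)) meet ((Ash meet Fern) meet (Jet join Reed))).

Jet ∨ Fern = Fern
Ash ∧ Fern = Jet
Cedar ∨ Fern = Fern
Pike ∨ Hail = Hail
Fern ∧ Hail = Cedar
Jet ∨ Cedar = Fern
Hail ∧ Fern = Cedar
Vine ∧ Nim = Pike
Cedar ∧ Pike = Pike
Ash ∧ Fern = Jet
Jet ∨ Reed = Teal
Jet ∧ Teal = Jet
Pike ∧ Jet = Pike
Fern ∧ Pike = Pike

Pike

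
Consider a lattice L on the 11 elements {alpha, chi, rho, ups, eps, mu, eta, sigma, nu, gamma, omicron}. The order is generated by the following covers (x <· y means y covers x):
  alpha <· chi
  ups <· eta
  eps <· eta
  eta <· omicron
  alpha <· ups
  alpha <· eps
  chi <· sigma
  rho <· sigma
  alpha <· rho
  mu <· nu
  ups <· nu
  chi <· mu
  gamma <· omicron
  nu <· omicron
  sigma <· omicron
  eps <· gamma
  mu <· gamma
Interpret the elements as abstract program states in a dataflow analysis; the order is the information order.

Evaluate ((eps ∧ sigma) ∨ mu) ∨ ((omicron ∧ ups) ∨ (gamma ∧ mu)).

eps ∧ sigma = alpha
alpha ∨ mu = mu
omicron ∧ ups = ups
gamma ∧ mu = mu
ups ∨ mu = nu
mu ∨ nu = nu

nu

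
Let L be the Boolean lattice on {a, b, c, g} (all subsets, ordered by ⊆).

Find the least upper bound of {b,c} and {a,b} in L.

Common upper bounds of {{b,c}, {a,b}}: {a,b,c,g}, {a,b,c}.
The least among these is {a,b,c}.

{a,b,c}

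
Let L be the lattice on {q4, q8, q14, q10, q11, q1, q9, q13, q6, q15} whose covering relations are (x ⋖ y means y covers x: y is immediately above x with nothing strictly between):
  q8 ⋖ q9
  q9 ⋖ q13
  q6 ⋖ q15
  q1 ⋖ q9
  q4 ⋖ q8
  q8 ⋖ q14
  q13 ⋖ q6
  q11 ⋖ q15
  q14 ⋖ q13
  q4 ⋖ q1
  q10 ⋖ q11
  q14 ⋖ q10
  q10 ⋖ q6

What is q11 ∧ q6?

Common lower bounds of {q11, q6}: q10, q14, q4, q8.
The greatest among these is q10.

q10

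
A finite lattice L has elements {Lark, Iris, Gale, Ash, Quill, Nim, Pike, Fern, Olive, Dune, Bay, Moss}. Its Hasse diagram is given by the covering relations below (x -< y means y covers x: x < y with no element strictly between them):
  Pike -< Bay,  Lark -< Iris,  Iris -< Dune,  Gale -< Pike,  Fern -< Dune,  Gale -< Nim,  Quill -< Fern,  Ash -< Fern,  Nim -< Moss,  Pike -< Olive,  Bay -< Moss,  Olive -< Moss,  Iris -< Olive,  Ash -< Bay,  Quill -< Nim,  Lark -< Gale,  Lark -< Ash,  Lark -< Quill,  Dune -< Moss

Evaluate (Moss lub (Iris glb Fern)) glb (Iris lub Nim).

Iris ∧ Fern = Lark
Moss ∨ Lark = Moss
Iris ∨ Nim = Moss
Moss ∧ Moss = Moss

Moss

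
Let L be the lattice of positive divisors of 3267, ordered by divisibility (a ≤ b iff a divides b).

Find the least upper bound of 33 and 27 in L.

Common upper bounds of {33, 27}: 297, 3267.
The least among these is 297.

297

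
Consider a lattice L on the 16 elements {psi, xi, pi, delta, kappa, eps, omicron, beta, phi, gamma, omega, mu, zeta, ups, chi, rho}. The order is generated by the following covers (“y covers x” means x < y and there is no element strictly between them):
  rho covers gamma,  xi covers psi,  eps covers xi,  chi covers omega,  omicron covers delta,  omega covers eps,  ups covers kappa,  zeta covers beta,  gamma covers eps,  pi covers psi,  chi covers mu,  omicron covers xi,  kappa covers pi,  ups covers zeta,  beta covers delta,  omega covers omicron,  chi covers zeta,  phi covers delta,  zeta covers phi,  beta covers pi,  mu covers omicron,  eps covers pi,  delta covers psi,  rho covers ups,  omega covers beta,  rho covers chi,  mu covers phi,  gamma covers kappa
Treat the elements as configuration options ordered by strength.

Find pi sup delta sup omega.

omega

Common upper bounds of {pi, delta, omega}: chi, omega, rho.
The least among these is omega.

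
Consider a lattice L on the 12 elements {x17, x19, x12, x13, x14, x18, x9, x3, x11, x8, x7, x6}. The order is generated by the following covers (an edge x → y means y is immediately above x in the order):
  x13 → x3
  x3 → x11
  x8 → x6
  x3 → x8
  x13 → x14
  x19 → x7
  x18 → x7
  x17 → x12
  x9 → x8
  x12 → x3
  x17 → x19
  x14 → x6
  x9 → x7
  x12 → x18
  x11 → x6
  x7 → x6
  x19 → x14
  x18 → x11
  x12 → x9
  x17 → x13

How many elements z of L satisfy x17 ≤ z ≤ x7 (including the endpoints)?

The interval [x17, x7] = {x12, x17, x18, x19, x7, x9}, which has 6 elements.

6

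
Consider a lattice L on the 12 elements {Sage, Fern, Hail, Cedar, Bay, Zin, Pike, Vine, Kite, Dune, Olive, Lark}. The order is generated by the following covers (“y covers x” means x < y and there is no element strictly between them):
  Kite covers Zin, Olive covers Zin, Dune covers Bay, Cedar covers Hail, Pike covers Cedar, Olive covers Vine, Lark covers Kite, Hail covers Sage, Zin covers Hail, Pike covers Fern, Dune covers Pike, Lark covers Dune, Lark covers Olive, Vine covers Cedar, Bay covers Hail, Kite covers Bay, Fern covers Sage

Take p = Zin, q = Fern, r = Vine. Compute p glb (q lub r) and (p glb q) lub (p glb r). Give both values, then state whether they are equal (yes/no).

q lub r = Lark, so p glb (q lub r) = Zin glb Lark = Zin.
p glb q = Sage and p glb r = Hail, so (p glb q) lub (p glb r) = Sage lub Hail = Hail.
Equal: no.

Zin; Hail; no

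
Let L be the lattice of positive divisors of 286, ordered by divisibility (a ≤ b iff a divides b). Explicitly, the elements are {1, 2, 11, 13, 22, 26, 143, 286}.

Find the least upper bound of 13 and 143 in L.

In the divisibility order, the join is the least common multiple: lcm(13, 143) = 143.

143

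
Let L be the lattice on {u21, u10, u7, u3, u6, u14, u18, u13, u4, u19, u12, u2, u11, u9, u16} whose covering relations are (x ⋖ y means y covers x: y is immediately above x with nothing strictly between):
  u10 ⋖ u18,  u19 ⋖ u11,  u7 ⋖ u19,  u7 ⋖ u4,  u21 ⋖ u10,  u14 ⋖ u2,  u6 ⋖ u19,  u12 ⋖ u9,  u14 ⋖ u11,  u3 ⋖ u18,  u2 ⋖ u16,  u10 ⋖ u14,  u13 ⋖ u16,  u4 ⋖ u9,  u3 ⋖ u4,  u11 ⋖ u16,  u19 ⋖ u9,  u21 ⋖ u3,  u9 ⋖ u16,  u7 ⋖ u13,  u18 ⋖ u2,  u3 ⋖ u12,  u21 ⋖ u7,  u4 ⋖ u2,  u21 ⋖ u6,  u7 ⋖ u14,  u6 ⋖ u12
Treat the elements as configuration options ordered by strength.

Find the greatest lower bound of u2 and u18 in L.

u18

Common lower bounds of {u2, u18}: u10, u18, u21, u3.
The greatest among these is u18.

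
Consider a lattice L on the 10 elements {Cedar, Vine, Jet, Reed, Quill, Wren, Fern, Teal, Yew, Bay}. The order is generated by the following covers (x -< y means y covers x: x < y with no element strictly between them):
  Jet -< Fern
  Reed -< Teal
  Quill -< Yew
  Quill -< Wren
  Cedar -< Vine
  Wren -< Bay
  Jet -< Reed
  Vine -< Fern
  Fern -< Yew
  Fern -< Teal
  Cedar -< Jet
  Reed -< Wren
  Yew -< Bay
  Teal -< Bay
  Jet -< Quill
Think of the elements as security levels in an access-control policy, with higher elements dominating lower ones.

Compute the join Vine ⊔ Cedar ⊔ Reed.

Teal

Common upper bounds of {Vine, Cedar, Reed}: Bay, Teal.
The least among these is Teal.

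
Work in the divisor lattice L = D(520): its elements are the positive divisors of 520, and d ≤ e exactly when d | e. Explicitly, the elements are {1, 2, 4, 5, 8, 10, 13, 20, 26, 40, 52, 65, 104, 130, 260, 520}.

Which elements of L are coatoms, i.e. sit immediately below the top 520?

104, 260, 40

The coatoms are exactly the elements covered by 520: 104, 260, 40.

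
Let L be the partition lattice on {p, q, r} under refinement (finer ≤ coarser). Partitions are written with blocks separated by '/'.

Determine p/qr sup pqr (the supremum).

Common upper bounds of {p/qr, pqr}: pqr.
The least among these is pqr.

pqr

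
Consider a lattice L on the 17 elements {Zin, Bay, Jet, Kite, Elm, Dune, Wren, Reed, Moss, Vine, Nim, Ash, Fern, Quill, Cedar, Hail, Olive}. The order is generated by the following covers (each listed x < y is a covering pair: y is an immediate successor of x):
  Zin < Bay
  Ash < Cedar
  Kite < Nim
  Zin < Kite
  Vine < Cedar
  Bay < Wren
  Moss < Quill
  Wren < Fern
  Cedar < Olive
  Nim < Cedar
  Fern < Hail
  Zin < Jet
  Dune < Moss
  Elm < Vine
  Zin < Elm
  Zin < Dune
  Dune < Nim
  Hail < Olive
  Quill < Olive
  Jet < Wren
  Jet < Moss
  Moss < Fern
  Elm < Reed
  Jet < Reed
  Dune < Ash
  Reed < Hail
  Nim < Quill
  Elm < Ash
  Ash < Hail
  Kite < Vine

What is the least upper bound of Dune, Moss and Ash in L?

Common upper bounds of {Dune, Moss, Ash}: Hail, Olive.
The least among these is Hail.

Hail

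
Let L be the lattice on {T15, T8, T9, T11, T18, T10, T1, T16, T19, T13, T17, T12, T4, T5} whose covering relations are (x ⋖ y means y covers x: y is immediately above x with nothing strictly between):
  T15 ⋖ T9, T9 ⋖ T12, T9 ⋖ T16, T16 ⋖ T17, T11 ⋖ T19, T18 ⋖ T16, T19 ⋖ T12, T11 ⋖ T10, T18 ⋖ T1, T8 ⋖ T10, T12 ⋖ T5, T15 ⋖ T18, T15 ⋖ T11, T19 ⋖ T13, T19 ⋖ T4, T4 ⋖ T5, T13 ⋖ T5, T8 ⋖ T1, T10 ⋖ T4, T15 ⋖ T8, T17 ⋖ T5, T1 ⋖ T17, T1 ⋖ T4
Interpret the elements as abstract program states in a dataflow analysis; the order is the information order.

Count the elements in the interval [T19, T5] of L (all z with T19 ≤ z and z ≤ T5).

5

The interval [T19, T5] = {T12, T13, T19, T4, T5}, which has 5 elements.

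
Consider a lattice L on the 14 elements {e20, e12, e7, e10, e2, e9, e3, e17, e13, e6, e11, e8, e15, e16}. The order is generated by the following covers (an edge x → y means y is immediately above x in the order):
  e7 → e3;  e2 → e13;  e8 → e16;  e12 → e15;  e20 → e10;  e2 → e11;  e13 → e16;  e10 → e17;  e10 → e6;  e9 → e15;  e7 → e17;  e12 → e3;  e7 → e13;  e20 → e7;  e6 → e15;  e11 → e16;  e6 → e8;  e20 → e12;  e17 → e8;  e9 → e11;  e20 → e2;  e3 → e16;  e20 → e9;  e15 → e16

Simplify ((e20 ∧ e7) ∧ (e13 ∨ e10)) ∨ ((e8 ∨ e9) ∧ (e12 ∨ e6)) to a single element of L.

e20 ∧ e7 = e20
e13 ∨ e10 = e16
e20 ∧ e16 = e20
e8 ∨ e9 = e16
e12 ∨ e6 = e15
e16 ∧ e15 = e15
e20 ∨ e15 = e15

e15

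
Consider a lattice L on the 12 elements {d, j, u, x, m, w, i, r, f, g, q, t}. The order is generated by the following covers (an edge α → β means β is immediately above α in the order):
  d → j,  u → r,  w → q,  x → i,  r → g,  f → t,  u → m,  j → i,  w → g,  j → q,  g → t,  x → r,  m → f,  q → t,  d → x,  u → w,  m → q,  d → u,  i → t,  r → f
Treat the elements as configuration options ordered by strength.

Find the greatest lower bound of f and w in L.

u

Common lower bounds of {f, w}: d, u.
The greatest among these is u.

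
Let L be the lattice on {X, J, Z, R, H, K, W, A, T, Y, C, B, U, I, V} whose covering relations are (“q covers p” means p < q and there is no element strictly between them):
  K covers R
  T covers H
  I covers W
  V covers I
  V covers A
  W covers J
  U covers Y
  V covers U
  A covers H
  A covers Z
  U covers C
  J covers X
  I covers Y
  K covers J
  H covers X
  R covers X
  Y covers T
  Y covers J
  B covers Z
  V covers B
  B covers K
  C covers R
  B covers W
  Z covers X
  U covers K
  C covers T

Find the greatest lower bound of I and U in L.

Common lower bounds of {I, U}: H, J, T, X, Y.
The greatest among these is Y.

Y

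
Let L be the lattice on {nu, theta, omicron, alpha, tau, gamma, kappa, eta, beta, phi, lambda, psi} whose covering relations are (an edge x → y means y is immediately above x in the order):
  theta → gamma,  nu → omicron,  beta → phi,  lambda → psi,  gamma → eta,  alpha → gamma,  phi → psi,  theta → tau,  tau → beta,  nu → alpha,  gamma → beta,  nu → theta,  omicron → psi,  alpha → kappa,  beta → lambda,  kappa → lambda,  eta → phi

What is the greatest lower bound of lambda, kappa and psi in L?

Common lower bounds of {lambda, kappa, psi}: alpha, kappa, nu.
The greatest among these is kappa.

kappa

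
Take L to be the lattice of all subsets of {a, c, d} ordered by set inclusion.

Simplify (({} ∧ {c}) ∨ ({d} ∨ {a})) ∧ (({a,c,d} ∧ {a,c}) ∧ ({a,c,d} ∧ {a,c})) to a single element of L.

{a}

{} ∧ {c} = {}
{d} ∨ {a} = {a,d}
{} ∨ {a,d} = {a,d}
{a,c,d} ∧ {a,c} = {a,c}
{a,c,d} ∧ {a,c} = {a,c}
{a,c} ∧ {a,c} = {a,c}
{a,d} ∧ {a,c} = {a}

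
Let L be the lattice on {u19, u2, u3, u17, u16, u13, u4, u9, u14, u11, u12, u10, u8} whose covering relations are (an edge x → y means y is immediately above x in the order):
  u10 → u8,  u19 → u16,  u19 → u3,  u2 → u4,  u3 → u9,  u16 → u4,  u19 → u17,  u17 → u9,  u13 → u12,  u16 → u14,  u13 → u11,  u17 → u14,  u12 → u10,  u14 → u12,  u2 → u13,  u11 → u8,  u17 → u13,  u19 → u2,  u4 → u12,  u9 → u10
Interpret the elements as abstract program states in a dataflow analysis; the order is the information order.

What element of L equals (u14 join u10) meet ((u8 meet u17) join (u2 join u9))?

u10

u14 ∨ u10 = u10
u8 ∧ u17 = u17
u2 ∨ u9 = u10
u17 ∨ u10 = u10
u10 ∧ u10 = u10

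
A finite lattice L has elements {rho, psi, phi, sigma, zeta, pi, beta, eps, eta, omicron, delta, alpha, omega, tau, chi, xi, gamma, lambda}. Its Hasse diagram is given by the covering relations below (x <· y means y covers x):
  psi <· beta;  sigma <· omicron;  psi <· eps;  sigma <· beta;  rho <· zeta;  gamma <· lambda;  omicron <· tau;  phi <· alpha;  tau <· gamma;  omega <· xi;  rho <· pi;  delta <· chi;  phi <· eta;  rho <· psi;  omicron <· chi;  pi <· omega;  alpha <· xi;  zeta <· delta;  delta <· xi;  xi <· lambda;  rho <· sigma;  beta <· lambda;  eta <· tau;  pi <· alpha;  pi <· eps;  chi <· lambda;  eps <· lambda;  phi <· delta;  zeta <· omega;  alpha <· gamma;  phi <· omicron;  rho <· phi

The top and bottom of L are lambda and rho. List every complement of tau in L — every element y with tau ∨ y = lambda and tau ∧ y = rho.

eps, omega, psi, zeta

Need y with tau ∨ y = lambda and tau ∧ y = rho.
Checking each element gives: eps, omega, psi, zeta.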